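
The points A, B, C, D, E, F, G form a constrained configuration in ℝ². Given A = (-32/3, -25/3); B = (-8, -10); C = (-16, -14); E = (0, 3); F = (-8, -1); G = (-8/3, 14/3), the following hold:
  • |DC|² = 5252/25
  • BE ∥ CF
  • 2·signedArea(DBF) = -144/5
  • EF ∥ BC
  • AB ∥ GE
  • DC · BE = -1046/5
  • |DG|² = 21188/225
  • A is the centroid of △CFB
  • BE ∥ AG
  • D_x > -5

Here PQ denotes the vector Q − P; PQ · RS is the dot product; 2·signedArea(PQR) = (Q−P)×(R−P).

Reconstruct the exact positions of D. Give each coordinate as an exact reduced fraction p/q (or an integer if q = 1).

1. D_x = -24/5  [2·signedArea(DBF) = -144/5 ∩ DC · BE = -1046/5]
2. D_y = -24/5  [2·signedArea(DBF) = -144/5 ∩ DC · BE = -1046/5]
   → D = (-24/5, -24/5)

D = (-24/5, -24/5)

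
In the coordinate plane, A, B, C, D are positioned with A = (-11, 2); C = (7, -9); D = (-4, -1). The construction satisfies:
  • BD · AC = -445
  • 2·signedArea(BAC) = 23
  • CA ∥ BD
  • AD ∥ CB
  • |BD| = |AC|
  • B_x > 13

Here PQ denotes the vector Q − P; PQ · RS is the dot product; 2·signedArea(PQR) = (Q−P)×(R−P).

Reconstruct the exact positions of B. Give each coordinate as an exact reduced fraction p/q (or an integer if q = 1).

B = (14, -12)

1. B_x = 14  [CA ∥ BD ∩ AD ∥ CB]
2. B_y = -12  [CA ∥ BD ∩ AD ∥ CB]
   → B = (14, -12)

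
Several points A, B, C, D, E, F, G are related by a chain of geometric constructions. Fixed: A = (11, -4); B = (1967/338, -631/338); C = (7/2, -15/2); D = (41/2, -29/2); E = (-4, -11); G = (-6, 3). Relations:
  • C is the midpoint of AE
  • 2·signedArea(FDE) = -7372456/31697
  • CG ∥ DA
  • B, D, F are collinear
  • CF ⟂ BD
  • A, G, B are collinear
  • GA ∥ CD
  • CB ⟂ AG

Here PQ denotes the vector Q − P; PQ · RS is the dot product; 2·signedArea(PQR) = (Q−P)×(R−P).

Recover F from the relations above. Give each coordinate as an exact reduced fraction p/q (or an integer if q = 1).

1. F_x = 460999/63394  [B, D, F are collinear ∩ CF ⟂ BD]
2. F_y = -197583/63394  [B, D, F are collinear ∩ CF ⟂ BD]
   → F = (460999/63394, -197583/63394)

F = (460999/63394, -197583/63394)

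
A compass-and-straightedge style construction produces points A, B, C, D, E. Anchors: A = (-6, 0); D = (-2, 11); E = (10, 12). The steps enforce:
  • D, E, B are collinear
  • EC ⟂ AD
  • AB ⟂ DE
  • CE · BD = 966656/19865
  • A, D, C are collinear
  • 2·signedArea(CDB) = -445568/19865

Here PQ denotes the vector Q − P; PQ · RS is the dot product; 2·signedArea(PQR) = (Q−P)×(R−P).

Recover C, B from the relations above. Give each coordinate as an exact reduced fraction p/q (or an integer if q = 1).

1. C_x = -38/137  [A, D, C are collinear ∩ EC ⟂ AD]
2. C_y = 2156/137  [A, D, C are collinear ∩ EC ⟂ AD]
   → C = (-38/137, 2156/137)
3. B_x = -998/145  [D, E, B are collinear ∩ AB ⟂ DE]
4. B_y = 1536/145  [D, E, B are collinear ∩ AB ⟂ DE]
   → B = (-998/145, 1536/145)

B = (-998/145, 1536/145)
C = (-38/137, 2156/137)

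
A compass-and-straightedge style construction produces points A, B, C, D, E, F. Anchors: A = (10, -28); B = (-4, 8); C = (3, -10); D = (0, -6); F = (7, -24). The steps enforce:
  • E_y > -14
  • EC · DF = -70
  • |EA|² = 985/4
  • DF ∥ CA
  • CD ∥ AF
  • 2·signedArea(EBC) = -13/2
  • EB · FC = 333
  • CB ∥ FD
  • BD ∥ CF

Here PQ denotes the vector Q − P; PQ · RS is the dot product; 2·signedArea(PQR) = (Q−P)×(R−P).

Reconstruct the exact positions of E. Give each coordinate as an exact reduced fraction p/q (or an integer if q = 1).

1. E_x = 4  [EC · DF = -70 ∩ EB · FC = 333]
2. E_y = -27/2  [EC · DF = -70 ∩ EB · FC = 333]
   → E = (4, -27/2)

E = (4, -27/2)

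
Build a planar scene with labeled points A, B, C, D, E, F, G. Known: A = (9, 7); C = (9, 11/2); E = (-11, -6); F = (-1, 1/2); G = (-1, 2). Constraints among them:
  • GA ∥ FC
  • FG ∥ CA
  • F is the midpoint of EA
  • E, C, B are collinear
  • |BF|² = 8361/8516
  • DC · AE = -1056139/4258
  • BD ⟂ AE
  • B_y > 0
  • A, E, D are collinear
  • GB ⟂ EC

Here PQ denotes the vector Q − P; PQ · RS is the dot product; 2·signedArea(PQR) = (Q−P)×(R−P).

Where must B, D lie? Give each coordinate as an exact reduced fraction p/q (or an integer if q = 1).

1. B_x = -59/2129  [E, C, B are collinear ∩ GB ⟂ EC]
2. B_y = 658/2129  [E, C, B are collinear ∩ GB ⟂ EC]
   → B = (-59/2129, 658/2129)
3. D_x = -489091/1211401  [A, E, D are collinear ∩ BD ⟂ AE]
4. D_y = 1075202/1211401  [A, E, D are collinear ∩ BD ⟂ AE]
   → D = (-489091/1211401, 1075202/1211401)

B = (-59/2129, 658/2129)
D = (-489091/1211401, 1075202/1211401)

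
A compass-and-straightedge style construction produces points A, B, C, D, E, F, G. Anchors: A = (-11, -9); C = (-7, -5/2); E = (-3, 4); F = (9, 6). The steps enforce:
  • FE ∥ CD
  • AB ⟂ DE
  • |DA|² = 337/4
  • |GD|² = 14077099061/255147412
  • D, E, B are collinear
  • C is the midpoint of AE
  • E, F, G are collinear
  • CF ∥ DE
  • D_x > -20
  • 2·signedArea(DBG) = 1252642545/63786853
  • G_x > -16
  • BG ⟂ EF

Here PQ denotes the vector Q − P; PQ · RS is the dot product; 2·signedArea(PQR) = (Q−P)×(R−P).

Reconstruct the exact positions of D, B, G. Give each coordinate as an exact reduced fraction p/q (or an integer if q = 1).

B = (-19203/1313, -2857/1313)
D = (-19, -9/2)
G = (-743901/48581, 94631/48581)

1. D_x = -19  [CF ∥ DE ∩ FE ∥ CD]
2. D_y = -9/2  [CF ∥ DE ∩ FE ∥ CD]
   → D = (-19, -9/2)
3. B_x = -19203/1313  [D, E, B are collinear ∩ AB ⟂ DE]
4. B_y = -2857/1313  [D, E, B are collinear ∩ AB ⟂ DE]
   → B = (-19203/1313, -2857/1313)
5. G_x = -743901/48581  [E, F, G are collinear ∩ BG ⟂ EF]
6. G_y = 94631/48581  [E, F, G are collinear ∩ BG ⟂ EF]
   → G = (-743901/48581, 94631/48581)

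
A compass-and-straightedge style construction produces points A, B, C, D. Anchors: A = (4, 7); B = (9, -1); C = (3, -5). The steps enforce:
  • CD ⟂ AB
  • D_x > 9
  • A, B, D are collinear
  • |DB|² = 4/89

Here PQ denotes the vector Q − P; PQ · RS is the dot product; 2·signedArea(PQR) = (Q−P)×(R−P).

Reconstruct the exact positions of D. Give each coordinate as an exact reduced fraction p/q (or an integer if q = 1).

D = (811/89, -105/89)

1. D_x = 811/89  [A, B, D are collinear ∩ CD ⟂ AB]
2. D_y = -105/89  [A, B, D are collinear ∩ CD ⟂ AB]
   → D = (811/89, -105/89)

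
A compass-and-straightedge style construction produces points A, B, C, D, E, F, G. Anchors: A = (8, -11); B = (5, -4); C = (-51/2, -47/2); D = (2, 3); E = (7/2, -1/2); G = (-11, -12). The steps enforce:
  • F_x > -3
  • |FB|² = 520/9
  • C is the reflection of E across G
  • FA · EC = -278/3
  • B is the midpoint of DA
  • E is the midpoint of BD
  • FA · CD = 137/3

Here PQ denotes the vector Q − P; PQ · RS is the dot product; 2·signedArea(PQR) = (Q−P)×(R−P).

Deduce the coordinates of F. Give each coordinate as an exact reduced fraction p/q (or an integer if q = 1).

1. F_x = -7/3  [FA · EC = -278/3 ∩ FA · CD = 137/3]
2. F_y = -2  [FA · EC = -278/3 ∩ FA · CD = 137/3]
   → F = (-7/3, -2)

F = (-7/3, -2)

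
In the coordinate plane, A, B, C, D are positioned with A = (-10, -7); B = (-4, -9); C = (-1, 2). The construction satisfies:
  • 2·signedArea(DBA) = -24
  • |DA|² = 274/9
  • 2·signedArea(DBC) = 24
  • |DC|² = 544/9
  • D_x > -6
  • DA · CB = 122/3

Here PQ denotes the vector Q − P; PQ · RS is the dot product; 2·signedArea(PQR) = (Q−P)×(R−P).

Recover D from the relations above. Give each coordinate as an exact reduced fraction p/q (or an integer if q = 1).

1. D_x = -5  [2·signedArea(DBA) = -24 ∩ 2·signedArea(DBC) = 24]
2. D_y = -14/3  [2·signedArea(DBA) = -24 ∩ 2·signedArea(DBC) = 24]
   → D = (-5, -14/3)

D = (-5, -14/3)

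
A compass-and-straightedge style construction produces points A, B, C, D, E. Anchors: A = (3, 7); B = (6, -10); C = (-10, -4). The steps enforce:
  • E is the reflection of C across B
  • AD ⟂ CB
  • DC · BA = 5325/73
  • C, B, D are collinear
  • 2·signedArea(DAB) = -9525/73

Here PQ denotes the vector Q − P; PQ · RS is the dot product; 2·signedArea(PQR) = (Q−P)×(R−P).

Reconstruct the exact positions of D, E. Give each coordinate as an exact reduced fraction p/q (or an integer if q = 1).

1. D_x = -162/73  [C, B, D are collinear ∩ AD ⟂ CB]
2. D_y = -505/73  [C, B, D are collinear ∩ AD ⟂ CB]
   → D = (-162/73, -505/73)
3. E_x = 22  [E is the reflection of C across B]
4. E_y = -16  [E is the reflection of C across B]
   → E = (22, -16)

D = (-162/73, -505/73)
E = (22, -16)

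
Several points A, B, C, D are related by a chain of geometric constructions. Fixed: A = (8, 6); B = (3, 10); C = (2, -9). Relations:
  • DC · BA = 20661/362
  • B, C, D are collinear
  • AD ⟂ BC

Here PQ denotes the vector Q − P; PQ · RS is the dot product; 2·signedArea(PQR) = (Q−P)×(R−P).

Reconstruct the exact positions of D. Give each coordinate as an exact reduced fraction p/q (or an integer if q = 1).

D = (1015/362, 2271/362)

1. D_x = 1015/362  [B, C, D are collinear ∩ AD ⟂ BC]
2. D_y = 2271/362  [B, C, D are collinear ∩ AD ⟂ BC]
   → D = (1015/362, 2271/362)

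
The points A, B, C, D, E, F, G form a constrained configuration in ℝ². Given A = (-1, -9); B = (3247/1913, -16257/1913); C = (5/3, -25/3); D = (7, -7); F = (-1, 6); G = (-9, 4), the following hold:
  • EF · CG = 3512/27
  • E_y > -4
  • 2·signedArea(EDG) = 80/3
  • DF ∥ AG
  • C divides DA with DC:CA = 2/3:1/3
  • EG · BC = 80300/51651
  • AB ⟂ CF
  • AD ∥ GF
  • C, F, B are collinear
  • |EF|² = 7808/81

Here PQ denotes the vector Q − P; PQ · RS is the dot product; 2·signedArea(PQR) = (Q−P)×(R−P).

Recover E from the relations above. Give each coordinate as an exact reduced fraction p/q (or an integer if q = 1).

E = (-1/9, -34/9)

1. E_x = -1/9  [2·signedArea(EDG) = 80/3 ∩ EG · BC = 80300/51651]
2. E_y = -34/9  [2·signedArea(EDG) = 80/3 ∩ EG · BC = 80300/51651]
   → E = (-1/9, -34/9)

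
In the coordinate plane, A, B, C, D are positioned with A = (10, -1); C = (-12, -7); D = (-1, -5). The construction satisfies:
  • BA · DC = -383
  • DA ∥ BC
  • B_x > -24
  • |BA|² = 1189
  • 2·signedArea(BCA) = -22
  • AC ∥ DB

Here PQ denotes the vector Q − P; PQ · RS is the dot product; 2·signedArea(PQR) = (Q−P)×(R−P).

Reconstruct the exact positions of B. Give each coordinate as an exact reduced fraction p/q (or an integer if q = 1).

1. B_x = -23  [DA ∥ BC ∩ AC ∥ DB]
2. B_y = -11  [DA ∥ BC ∩ AC ∥ DB]
   → B = (-23, -11)

B = (-23, -11)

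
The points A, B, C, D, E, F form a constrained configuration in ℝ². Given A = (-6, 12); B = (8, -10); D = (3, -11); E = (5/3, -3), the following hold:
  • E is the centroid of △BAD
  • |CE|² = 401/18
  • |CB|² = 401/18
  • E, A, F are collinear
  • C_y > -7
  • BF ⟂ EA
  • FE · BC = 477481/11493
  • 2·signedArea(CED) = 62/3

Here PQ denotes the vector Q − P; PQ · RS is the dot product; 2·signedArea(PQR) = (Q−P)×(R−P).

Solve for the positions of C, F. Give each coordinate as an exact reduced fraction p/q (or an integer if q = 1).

C = (29/6, -13/2)
F = (7426/1277, -14196/1277)

1. C_x = 29/6  [line 8·x + 4/3·y + -30 = 0 ∩ |CB|² = 401/18]
2. C_y = -13/2  [line 8·x + 4/3·y + -30 = 0 ∩ |CB|² = 401/18]
   → C = (29/6, -13/2)
3. F_x = 7426/1277  [E, A, F are collinear ∩ BF ⟂ EA]
4. F_y = -14196/1277  [E, A, F are collinear ∩ BF ⟂ EA]
   → F = (7426/1277, -14196/1277)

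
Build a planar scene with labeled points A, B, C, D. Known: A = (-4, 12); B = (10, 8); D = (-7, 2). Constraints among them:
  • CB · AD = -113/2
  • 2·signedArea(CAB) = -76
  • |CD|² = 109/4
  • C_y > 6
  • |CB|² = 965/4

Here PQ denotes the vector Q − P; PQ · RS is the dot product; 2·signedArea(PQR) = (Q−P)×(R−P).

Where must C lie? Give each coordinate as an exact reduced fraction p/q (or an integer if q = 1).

C = (-11/2, 7)

1. C_x = -11/2  [CB · AD = -113/2 ∩ 2·signedArea(CAB) = -76]
2. C_y = 7  [CB · AD = -113/2 ∩ 2·signedArea(CAB) = -76]
   → C = (-11/2, 7)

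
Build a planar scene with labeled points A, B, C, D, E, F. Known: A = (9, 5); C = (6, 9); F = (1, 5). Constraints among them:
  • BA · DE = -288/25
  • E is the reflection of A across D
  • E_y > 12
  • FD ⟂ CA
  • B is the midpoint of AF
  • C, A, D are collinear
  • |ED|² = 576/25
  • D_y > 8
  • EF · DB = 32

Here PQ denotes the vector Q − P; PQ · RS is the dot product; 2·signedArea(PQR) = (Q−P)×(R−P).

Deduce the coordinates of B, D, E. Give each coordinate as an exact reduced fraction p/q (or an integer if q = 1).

B = (5, 5)
D = (153/25, 221/25)
E = (81/25, 317/25)

1. B_x = 5  [B is the midpoint of AF]
2. B_y = 5  [B is the midpoint of AF]
   → B = (5, 5)
3. D_x = 153/25  [C, A, D are collinear ∩ FD ⟂ CA]
4. D_y = 221/25  [C, A, D are collinear ∩ FD ⟂ CA]
   → D = (153/25, 221/25)
5. E_x = 81/25  [E is the reflection of A across D]
6. E_y = 317/25  [E is the reflection of A across D]
   → E = (81/25, 317/25)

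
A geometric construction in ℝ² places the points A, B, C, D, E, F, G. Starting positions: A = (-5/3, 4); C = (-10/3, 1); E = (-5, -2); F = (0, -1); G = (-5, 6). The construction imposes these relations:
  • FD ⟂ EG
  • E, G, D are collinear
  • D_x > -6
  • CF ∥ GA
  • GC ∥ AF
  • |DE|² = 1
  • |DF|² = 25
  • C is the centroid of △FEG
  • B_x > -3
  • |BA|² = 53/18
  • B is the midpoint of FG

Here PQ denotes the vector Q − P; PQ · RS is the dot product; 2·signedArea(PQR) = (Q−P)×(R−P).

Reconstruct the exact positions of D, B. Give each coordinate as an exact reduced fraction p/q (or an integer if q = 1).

B = (-5/2, 5/2)
D = (-5, -1)

1. D_x = -5  [E, G, D are collinear ∩ FD ⟂ EG]
2. D_y = -1  [E, G, D are collinear ∩ FD ⟂ EG]
   → D = (-5, -1)
3. B_x = -5/2  [B is the midpoint of FG]
4. B_y = 5/2  [B is the midpoint of FG]
   → B = (-5/2, 5/2)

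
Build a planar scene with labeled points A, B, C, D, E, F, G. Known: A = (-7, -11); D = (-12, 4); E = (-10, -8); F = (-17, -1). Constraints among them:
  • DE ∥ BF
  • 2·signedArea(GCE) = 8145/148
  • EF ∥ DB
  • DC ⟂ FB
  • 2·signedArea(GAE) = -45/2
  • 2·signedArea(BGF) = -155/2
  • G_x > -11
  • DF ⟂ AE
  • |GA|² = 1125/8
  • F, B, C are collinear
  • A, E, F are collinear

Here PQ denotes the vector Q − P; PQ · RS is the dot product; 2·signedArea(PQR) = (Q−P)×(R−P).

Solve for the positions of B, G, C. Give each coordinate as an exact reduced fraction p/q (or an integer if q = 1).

B = (-19, 11)
C = (-654/37, 113/37)
G = (-43/4, 1/4)

1. B_x = -19  [DE ∥ BF ∩ EF ∥ DB]
2. B_y = 11  [DE ∥ BF ∩ EF ∥ DB]
   → B = (-19, 11)
3. G_x = -43/4  [2·signedArea(GAE) = -45/2 ∩ 2·signedArea(BGF) = -155/2]
4. G_y = 1/4  [2·signedArea(GAE) = -45/2 ∩ 2·signedArea(BGF) = -155/2]
   → G = (-43/4, 1/4)
5. C_x = -654/37  [F, B, C are collinear ∩ DC ⟂ FB]
6. C_y = 113/37  [F, B, C are collinear ∩ DC ⟂ FB]
   → C = (-654/37, 113/37)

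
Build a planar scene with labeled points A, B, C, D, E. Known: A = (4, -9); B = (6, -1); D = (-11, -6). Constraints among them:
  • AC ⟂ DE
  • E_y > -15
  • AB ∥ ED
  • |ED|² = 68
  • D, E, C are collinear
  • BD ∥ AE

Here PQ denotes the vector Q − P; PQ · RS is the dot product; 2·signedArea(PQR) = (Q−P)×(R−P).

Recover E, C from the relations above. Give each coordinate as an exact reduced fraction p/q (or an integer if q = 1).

C = (-184/17, -90/17)
E = (-13, -14)

1. E_x = -13  [AB ∥ ED ∩ BD ∥ AE]
2. E_y = -14  [AB ∥ ED ∩ BD ∥ AE]
   → E = (-13, -14)
3. C_x = -184/17  [D, E, C are collinear ∩ AC ⟂ DE]
4. C_y = -90/17  [D, E, C are collinear ∩ AC ⟂ DE]
   → C = (-184/17, -90/17)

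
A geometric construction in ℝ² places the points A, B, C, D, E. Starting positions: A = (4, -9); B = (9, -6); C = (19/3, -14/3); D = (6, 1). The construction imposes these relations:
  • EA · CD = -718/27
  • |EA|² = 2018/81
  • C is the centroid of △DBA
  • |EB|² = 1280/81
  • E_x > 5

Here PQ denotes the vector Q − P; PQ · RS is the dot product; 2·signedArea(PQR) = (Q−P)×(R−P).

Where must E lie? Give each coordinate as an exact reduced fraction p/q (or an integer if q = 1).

E = (49/9, -38/9)

1. E_x = 49/9  [line 1/3·x + -17/3·y + -695/27 = 0 ∩ |EA|² = 2018/81]
2. E_y = -38/9  [line 1/3·x + -17/3·y + -695/27 = 0 ∩ |EA|² = 2018/81]
   → E = (49/9, -38/9)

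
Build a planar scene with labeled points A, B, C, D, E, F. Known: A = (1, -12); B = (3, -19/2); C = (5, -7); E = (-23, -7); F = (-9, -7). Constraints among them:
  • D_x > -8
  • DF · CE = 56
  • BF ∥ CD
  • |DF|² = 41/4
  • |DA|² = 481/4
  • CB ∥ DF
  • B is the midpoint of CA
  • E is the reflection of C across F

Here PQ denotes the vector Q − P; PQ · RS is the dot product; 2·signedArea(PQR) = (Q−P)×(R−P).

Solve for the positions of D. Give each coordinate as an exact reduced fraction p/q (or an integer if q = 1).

1. D_x = -7  [CB ∥ DF ∩ BF ∥ CD]
2. D_y = -9/2  [CB ∥ DF ∩ BF ∥ CD]
   → D = (-7, -9/2)

D = (-7, -9/2)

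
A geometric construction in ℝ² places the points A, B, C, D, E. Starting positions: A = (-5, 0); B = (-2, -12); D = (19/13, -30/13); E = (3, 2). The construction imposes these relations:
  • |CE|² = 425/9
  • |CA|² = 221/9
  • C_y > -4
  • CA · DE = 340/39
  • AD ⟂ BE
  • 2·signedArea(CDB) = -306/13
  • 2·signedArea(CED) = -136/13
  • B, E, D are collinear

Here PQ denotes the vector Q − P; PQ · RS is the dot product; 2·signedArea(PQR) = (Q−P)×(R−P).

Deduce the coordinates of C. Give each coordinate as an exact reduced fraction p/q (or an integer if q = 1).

1. C_x = -4/3  [2·signedArea(CED) = -136/13 ∩ CA · DE = 340/39]
2. C_y = -10/3  [2·signedArea(CED) = -136/13 ∩ CA · DE = 340/39]
   → C = (-4/3, -10/3)

C = (-4/3, -10/3)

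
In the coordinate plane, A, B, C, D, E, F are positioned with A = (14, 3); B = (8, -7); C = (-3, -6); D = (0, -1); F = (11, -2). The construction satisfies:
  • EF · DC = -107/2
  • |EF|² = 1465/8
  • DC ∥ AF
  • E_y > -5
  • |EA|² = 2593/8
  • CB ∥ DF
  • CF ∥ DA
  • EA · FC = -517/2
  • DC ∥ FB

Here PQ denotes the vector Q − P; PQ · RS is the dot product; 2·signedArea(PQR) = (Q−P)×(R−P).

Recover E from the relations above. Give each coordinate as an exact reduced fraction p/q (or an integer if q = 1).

1. E_x = -9/4  [EA · FC = -517/2 ∩ EF · DC = -107/2]
2. E_y = -19/4  [EA · FC = -517/2 ∩ EF · DC = -107/2]
   → E = (-9/4, -19/4)

E = (-9/4, -19/4)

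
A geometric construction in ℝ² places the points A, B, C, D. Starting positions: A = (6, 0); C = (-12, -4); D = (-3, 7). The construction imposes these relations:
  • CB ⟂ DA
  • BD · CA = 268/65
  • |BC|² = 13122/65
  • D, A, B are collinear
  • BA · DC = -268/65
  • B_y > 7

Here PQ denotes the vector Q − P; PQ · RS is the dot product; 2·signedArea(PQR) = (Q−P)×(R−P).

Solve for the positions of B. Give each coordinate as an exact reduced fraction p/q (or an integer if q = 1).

B = (-213/65, 469/65)

1. B_x = -213/65  [D, A, B are collinear ∩ CB ⟂ DA]
2. B_y = 469/65  [D, A, B are collinear ∩ CB ⟂ DA]
   → B = (-213/65, 469/65)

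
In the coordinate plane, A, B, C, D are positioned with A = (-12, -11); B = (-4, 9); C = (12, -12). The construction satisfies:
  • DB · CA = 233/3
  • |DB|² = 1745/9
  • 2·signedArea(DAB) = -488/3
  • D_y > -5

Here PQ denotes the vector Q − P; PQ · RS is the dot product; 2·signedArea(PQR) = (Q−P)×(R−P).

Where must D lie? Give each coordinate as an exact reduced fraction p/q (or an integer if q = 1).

1. D_x = -4/3  [2·signedArea(DAB) = -488/3 ∩ DB · CA = 233/3]
2. D_y = -14/3  [2·signedArea(DAB) = -488/3 ∩ DB · CA = 233/3]
   → D = (-4/3, -14/3)

D = (-4/3, -14/3)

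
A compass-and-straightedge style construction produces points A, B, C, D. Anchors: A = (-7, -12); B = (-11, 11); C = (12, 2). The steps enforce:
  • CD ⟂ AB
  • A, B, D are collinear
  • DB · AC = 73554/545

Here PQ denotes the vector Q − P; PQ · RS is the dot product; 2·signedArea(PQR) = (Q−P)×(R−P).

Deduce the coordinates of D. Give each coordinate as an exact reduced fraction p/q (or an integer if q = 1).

1. D_x = -4799/545  [A, B, D are collinear ∩ CD ⟂ AB]
2. D_y = -882/545  [A, B, D are collinear ∩ CD ⟂ AB]
   → D = (-4799/545, -882/545)

D = (-4799/545, -882/545)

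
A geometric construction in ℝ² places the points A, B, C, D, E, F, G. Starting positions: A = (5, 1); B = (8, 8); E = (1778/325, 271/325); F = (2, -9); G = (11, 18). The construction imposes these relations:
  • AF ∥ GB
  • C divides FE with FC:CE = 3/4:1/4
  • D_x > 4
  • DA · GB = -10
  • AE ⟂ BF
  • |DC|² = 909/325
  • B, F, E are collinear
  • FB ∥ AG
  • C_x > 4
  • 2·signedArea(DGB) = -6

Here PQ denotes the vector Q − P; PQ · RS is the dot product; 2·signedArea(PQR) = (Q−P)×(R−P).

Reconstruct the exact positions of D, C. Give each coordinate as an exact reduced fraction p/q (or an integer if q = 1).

1. D_x = 5  [DA · GB = -10 ∩ 2·signedArea(DGB) = -6]
2. D_y = 0  [DA · GB = -10 ∩ 2·signedArea(DGB) = -6]
   → D = (5, 0)
3. C_x = 1496/325  [C divides FE with FC:CE = 3/4:1/4]
4. C_y = -528/325  [C divides FE with FC:CE = 3/4:1/4]
   → C = (1496/325, -528/325)

C = (1496/325, -528/325)
D = (5, 0)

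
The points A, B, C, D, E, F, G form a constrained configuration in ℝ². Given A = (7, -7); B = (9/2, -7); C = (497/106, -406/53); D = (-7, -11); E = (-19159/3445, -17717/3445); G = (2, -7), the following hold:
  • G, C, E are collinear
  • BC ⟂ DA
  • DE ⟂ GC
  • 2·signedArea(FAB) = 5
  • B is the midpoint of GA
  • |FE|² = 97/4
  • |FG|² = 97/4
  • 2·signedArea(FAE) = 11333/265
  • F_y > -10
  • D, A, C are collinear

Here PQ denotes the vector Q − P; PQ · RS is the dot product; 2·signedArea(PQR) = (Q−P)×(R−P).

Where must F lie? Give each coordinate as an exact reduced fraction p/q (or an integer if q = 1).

1. F_x = -5/2  [2·signedArea(FAB) = 5 ∩ 2·signedArea(FAE) = 11333/265]
2. F_y = -9  [2·signedArea(FAB) = 5 ∩ 2·signedArea(FAE) = 11333/265]
   → F = (-5/2, -9)

F = (-5/2, -9)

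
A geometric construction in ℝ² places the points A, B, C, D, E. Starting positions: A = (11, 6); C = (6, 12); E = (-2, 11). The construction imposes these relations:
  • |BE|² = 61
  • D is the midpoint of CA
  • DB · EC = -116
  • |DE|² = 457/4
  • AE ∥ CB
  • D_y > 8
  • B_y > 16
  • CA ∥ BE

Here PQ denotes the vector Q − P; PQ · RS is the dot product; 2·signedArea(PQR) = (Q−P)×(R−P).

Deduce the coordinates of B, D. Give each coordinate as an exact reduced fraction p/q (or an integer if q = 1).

B = (-7, 17)
D = (17/2, 9)

1. B_x = -7  [CA ∥ BE ∩ AE ∥ CB]
2. B_y = 17  [CA ∥ BE ∩ AE ∥ CB]
   → B = (-7, 17)
3. D_x = 17/2  [D is the midpoint of CA]
4. D_y = 9  [D is the midpoint of CA]
   → D = (17/2, 9)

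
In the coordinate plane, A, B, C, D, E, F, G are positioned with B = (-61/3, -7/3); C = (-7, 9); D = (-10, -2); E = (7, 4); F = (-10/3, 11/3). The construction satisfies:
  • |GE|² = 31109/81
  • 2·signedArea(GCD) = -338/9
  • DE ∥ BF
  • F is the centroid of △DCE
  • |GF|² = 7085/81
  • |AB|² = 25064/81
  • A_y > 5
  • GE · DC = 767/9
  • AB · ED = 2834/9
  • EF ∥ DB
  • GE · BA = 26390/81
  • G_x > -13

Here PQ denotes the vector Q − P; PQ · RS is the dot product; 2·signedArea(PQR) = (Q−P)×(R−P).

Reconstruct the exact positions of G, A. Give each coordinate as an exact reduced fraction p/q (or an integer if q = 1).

1. G_x = -112/9  [GE · DC = 767/9 ∩ 2·signedArea(GCD) = -338/9]
2. G_y = 14/9  [GE · DC = 767/9 ∩ 2·signedArea(GCD) = -338/9]
   → G = (-112/9, 14/9)
3. A_x = -41/9  [AB · ED = 2834/9 ∩ GE · BA = 26390/81]
4. A_y = 49/9  [AB · ED = 2834/9 ∩ GE · BA = 26390/81]
   → A = (-41/9, 49/9)

A = (-41/9, 49/9)
G = (-112/9, 14/9)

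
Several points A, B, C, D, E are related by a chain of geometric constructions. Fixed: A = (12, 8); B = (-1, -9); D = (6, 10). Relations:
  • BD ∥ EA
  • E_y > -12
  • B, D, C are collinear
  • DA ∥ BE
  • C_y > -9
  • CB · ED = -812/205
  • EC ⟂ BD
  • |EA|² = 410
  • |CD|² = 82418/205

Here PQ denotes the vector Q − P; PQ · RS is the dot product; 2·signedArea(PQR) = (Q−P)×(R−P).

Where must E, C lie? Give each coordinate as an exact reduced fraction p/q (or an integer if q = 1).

1. E_x = 5  [BD ∥ EA ∩ DA ∥ BE]
2. E_y = -11  [BD ∥ EA ∩ DA ∥ BE]
   → E = (5, -11)
3. C_x = -191/205  [B, D, C are collinear ∩ EC ⟂ BD]
4. C_y = -1807/205  [B, D, C are collinear ∩ EC ⟂ BD]
   → C = (-191/205, -1807/205)

C = (-191/205, -1807/205)
E = (5, -11)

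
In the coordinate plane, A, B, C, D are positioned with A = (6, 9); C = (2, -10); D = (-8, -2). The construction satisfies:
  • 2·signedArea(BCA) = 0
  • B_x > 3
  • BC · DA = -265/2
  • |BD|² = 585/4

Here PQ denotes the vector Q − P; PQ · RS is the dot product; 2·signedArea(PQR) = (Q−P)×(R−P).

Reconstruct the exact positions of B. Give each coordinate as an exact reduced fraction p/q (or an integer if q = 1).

1. B_x = 4  [2·signedArea(BCA) = 0 ∩ BC · DA = -265/2]
2. B_y = -1/2  [2·signedArea(BCA) = 0 ∩ BC · DA = -265/2]
   → B = (4, -1/2)

B = (4, -1/2)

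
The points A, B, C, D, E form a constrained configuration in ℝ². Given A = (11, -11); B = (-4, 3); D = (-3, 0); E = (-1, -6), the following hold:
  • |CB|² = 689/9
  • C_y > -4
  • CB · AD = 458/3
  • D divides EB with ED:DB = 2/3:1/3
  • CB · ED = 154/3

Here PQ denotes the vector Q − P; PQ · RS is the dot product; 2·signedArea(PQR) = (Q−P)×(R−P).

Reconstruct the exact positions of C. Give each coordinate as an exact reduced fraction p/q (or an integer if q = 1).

1. C_x = 5/3  [CB · ED = 154/3 ∩ CB · AD = 458/3]
2. C_y = -11/3  [CB · ED = 154/3 ∩ CB · AD = 458/3]
   → C = (5/3, -11/3)

C = (5/3, -11/3)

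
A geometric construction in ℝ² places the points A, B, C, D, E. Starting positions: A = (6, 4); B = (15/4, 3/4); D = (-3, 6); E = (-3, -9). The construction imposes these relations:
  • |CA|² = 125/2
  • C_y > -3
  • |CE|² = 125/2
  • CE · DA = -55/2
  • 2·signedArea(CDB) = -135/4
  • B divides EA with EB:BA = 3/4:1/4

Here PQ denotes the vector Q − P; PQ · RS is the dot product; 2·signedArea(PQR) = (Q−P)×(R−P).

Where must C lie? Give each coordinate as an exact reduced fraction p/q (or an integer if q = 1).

1. C_x = 3/2  [CE · DA = -55/2 ∩ 2·signedArea(CDB) = -135/4]
2. C_y = -5/2  [CE · DA = -55/2 ∩ 2·signedArea(CDB) = -135/4]
   → C = (3/2, -5/2)

C = (3/2, -5/2)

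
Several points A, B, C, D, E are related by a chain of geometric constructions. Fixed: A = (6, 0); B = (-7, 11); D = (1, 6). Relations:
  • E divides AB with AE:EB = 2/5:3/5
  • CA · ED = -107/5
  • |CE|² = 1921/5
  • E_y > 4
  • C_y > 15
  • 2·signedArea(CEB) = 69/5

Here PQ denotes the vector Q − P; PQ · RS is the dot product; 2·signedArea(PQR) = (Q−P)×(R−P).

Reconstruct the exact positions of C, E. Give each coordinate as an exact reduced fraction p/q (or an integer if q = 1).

1. E_x = 4/5  [E divides AB with AE:EB = 2/5:3/5]
2. E_y = 22/5  [E divides AB with AE:EB = 2/5:3/5]
   → E = (4/5, 22/5)
3. C_x = -15  [2·signedArea(CEB) = 69/5 ∩ CA · ED = -107/5]
4. C_y = 16  [2·signedArea(CEB) = 69/5 ∩ CA · ED = -107/5]
   → C = (-15, 16)

C = (-15, 16)
E = (4/5, 22/5)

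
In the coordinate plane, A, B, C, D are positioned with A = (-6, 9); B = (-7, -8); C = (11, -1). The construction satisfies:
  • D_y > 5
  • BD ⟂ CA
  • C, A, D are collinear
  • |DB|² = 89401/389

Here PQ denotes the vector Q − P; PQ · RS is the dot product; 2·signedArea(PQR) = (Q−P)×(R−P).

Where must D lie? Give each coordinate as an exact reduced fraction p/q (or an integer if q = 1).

D = (267/389, 1971/389)

1. D_x = 267/389  [C, A, D are collinear ∩ BD ⟂ CA]
2. D_y = 1971/389  [C, A, D are collinear ∩ BD ⟂ CA]
   → D = (267/389, 1971/389)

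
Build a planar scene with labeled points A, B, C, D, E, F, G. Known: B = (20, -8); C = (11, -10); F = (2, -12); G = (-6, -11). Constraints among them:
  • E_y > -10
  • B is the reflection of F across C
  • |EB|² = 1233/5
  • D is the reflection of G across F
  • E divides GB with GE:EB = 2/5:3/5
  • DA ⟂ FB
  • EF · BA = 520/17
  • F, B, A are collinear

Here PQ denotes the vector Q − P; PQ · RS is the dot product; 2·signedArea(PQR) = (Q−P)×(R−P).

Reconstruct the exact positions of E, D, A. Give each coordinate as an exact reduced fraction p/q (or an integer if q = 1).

A = (160/17, -176/17)
D = (10, -13)
E = (22/5, -49/5)

1. E_x = 22/5  [E divides GB with GE:EB = 2/5:3/5]
2. E_y = -49/5  [E divides GB with GE:EB = 2/5:3/5]
   → E = (22/5, -49/5)
3. D_x = 10  [D is the reflection of G across F]
4. D_y = -13  [D is the reflection of G across F]
   → D = (10, -13)
5. A_x = 160/17  [F, B, A are collinear ∩ DA ⟂ FB]
6. A_y = -176/17  [F, B, A are collinear ∩ DA ⟂ FB]
   → A = (160/17, -176/17)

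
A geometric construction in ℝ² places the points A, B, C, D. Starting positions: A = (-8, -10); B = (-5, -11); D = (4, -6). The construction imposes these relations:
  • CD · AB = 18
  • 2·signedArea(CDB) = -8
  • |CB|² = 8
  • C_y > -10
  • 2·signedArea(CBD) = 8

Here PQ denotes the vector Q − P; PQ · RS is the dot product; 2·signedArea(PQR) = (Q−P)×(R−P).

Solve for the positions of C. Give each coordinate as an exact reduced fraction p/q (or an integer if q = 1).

1. C_x = -3  [2·signedArea(CDB) = -8 ∩ CD · AB = 18]
2. C_y = -9  [2·signedArea(CDB) = -8 ∩ CD · AB = 18]
   → C = (-3, -9)

C = (-3, -9)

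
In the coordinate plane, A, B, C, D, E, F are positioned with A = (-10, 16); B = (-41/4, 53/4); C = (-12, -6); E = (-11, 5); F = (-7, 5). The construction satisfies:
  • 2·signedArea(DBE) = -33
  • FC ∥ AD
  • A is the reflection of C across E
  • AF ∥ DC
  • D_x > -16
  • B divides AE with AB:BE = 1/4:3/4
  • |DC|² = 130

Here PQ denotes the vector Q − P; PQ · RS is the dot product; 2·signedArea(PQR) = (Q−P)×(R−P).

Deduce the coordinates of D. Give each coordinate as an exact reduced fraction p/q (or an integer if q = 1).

D = (-15, 5)

1. D_x = -15  [AF ∥ DC ∩ FC ∥ AD]
2. D_y = 5  [AF ∥ DC ∩ FC ∥ AD]
   → D = (-15, 5)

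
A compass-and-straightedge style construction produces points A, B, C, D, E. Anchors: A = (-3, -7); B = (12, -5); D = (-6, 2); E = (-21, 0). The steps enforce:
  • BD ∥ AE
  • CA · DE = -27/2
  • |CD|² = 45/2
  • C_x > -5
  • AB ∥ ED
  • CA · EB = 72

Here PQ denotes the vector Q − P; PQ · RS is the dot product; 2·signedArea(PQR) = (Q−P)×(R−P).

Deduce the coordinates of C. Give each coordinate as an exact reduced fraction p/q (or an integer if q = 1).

C = (-9/2, -5/2)

1. C_x = -9/2  [CA · EB = 72 ∩ CA · DE = -27/2]
2. C_y = -5/2  [CA · EB = 72 ∩ CA · DE = -27/2]
   → C = (-9/2, -5/2)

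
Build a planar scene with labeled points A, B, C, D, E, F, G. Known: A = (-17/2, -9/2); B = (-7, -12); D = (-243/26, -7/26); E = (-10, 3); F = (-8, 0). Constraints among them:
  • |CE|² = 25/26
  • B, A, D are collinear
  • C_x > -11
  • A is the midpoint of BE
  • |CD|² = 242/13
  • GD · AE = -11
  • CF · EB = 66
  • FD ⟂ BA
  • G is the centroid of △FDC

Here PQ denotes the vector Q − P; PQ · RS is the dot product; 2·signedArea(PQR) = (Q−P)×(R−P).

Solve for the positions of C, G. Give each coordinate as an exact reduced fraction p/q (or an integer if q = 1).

1. C_x = -265/26  [line -3·x + 15·y + -90 = 0 ∩ |CE|² = 25/26]
2. C_y = 103/26  [line -3·x + 15·y + -90 = 0 ∩ |CE|² = 25/26]
   → C = (-265/26, 103/26)
3. G_x = -358/39  [G is the centroid of △FDC]
4. G_y = 16/13  [G is the centroid of △FDC]
   → G = (-358/39, 16/13)

C = (-265/26, 103/26)
G = (-358/39, 16/13)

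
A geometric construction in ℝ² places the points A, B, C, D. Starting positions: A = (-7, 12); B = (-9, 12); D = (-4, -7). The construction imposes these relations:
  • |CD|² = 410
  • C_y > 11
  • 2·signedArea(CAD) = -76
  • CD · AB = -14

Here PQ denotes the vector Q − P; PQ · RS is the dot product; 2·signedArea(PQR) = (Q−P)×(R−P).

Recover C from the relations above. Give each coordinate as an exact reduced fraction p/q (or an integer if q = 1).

1. C_x = -11  [2·signedArea(CAD) = -76 ∩ CD · AB = -14]
2. C_y = 12  [2·signedArea(CAD) = -76 ∩ CD · AB = -14]
   → C = (-11, 12)

C = (-11, 12)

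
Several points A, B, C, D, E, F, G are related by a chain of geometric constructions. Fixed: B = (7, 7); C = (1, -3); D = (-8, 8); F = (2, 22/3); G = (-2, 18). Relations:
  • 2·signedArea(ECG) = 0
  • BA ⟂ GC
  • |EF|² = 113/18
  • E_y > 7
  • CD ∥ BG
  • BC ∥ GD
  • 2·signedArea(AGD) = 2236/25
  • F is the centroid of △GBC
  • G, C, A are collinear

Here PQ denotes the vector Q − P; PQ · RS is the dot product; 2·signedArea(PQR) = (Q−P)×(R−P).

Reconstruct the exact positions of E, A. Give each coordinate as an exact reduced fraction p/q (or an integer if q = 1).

A = (-7/25, 149/25)
E = (-1/2, 15/2)

1. E_x = -1/2  [line -21·x + -3·y + 12 = 0 ∩ |EF|² = 113/18]
2. E_y = 15/2  [line -21·x + -3·y + 12 = 0 ∩ |EF|² = 113/18]
   → E = (-1/2, 15/2)
3. A_x = -7/25  [G, C, A are collinear ∩ BA ⟂ GC]
4. A_y = 149/25  [G, C, A are collinear ∩ BA ⟂ GC]
   → A = (-7/25, 149/25)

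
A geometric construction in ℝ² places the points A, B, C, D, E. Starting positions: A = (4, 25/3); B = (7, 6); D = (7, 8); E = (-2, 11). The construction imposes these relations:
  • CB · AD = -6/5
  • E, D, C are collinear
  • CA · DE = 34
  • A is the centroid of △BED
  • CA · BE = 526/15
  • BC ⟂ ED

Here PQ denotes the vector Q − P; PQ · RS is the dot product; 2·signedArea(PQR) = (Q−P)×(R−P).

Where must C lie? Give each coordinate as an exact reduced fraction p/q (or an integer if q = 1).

1. C_x = 38/5  [E, D, C are collinear ∩ BC ⟂ ED]
2. C_y = 39/5  [E, D, C are collinear ∩ BC ⟂ ED]
   → C = (38/5, 39/5)

C = (38/5, 39/5)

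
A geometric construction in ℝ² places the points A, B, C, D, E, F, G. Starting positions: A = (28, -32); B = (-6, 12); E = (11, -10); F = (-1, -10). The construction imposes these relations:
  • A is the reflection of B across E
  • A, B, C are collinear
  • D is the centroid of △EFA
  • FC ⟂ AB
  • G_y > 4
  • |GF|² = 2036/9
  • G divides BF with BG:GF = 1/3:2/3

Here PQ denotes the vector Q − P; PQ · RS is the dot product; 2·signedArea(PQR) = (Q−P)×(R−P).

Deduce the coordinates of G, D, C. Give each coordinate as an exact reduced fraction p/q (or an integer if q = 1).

C = (5035/773, -3242/773)
D = (38/3, -52/3)
G = (-13/3, 14/3)

1. G_x = -13/3  [G divides BF with BG:GF = 1/3:2/3]
2. G_y = 14/3  [G divides BF with BG:GF = 1/3:2/3]
   → G = (-13/3, 14/3)
3. D_x = 38/3  [D is the centroid of △EFA]
4. D_y = -52/3  [D is the centroid of △EFA]
   → D = (38/3, -52/3)
5. C_x = 5035/773  [A, B, C are collinear ∩ FC ⟂ AB]
6. C_y = -3242/773  [A, B, C are collinear ∩ FC ⟂ AB]
   → C = (5035/773, -3242/773)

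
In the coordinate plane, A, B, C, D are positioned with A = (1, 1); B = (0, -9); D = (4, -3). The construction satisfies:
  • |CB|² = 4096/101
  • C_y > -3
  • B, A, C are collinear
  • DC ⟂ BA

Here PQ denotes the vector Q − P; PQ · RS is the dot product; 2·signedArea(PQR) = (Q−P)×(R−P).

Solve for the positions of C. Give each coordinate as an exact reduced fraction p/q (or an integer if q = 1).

1. C_x = 64/101  [B, A, C are collinear ∩ DC ⟂ BA]
2. C_y = -269/101  [B, A, C are collinear ∩ DC ⟂ BA]
   → C = (64/101, -269/101)

C = (64/101, -269/101)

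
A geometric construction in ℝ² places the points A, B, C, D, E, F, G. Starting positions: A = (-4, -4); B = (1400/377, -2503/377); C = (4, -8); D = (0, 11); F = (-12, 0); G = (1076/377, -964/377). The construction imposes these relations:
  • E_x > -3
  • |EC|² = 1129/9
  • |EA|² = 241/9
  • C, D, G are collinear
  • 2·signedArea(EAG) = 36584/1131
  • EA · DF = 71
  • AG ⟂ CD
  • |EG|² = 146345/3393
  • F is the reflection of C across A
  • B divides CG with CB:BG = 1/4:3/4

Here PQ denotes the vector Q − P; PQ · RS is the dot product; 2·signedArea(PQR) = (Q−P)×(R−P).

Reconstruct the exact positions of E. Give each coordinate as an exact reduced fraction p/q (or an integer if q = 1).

E = (-8/3, 1)

1. E_x = -8/3  [EA · DF = 71 ∩ 2·signedArea(EAG) = 36584/1131]
2. E_y = 1  [EA · DF = 71 ∩ 2·signedArea(EAG) = 36584/1131]
   → E = (-8/3, 1)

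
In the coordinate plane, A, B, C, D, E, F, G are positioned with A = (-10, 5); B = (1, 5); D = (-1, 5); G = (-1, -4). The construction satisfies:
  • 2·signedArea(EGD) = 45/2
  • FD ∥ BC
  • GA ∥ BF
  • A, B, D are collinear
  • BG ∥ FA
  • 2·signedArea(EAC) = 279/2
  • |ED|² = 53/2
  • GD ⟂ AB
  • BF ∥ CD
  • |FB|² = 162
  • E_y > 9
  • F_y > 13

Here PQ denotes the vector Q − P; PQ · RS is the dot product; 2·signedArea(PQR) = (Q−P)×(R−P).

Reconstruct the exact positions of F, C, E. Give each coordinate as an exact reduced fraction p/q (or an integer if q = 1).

1. F_x = -8  [BG ∥ FA ∩ GA ∥ BF]
2. F_y = 14  [BG ∥ FA ∩ GA ∥ BF]
   → F = (-8, 14)
3. C_x = 8  [BF ∥ CD ∩ FD ∥ BC]
4. C_y = -4  [BF ∥ CD ∩ FD ∥ BC]
   → C = (8, -4)
5. E_x = -7/2  [2·signedArea(EAC) = 279/2 ∩ 2·signedArea(EGD) = 45/2]
6. E_y = 19/2  [2·signedArea(EAC) = 279/2 ∩ 2·signedArea(EGD) = 45/2]
   → E = (-7/2, 19/2)

C = (8, -4)
E = (-7/2, 19/2)
F = (-8, 14)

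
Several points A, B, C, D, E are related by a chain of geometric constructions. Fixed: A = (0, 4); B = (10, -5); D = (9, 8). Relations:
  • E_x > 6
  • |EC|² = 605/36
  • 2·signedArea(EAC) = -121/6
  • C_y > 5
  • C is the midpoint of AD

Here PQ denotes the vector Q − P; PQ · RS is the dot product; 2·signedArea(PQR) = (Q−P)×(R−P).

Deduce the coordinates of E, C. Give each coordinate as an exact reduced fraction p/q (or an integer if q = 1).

1. C_x = 9/2  [C is the midpoint of AD]
2. C_y = 6  [C is the midpoint of AD]
   → C = (9/2, 6)
3. E_x = 19/3  [line -2·x + 9/2·y + 13/6 = 0 ∩ |EC|² = 605/36]
4. E_y = 7/3  [line -2·x + 9/2·y + 13/6 = 0 ∩ |EC|² = 605/36]
   → E = (19/3, 7/3)

C = (9/2, 6)
E = (19/3, 7/3)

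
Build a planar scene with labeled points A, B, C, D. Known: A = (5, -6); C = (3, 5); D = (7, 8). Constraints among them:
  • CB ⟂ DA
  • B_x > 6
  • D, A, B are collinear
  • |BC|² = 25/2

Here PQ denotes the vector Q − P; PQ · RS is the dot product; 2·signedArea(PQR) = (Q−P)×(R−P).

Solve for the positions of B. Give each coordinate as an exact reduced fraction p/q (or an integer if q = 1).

B = (13/2, 9/2)

1. B_x = 13/2  [D, A, B are collinear ∩ CB ⟂ DA]
2. B_y = 9/2  [D, A, B are collinear ∩ CB ⟂ DA]
   → B = (13/2, 9/2)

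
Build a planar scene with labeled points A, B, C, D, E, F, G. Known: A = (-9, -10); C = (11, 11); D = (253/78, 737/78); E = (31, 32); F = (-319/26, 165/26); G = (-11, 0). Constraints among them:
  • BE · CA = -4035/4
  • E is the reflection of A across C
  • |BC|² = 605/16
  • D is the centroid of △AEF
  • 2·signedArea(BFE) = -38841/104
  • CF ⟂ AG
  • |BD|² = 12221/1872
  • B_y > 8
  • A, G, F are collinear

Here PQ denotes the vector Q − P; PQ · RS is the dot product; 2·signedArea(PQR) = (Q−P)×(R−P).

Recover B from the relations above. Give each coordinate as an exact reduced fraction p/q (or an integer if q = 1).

1. B_x = 11/2  [2·signedArea(BFE) = -38841/104 ∩ BE · CA = -4035/4]
2. B_y = 33/4  [2·signedArea(BFE) = -38841/104 ∩ BE · CA = -4035/4]
   → B = (11/2, 33/4)

B = (11/2, 33/4)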